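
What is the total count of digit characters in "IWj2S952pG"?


Input string: 'IWj2S952pG'
Operation: count digit characters (0-9)
Scan: 'I', 'W', 'j', '2'(digit), 'S', '9'(digit), '5'(digit), '2'(digit), 'p', 'G'
Digits found: 4
Result: 4


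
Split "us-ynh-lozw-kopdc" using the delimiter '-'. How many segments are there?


Input string: 'us-ynh-lozw-kopdc'
Delimiter: '-'
Split result: 'us', 'ynh', 'lozw', 'kopdc'
Number of parts: 4


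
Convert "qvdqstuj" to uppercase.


Input string: 'qvdqstuj'
Operation: convert each letter to uppercase
Mapping: 'q'->'Q', 'v'->'V', 'd'->'D', 'q'->'Q', 's'->'S', 't'->'T', 'u'->'U', 'j'->'J'
Result: QVDQSTUJ


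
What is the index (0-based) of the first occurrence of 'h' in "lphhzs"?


Input string: 'lphhzs'
Target: 'h'
Scanning left to right: s[0]='l', s[1]='p', s[2]='h'
First match at index: 2


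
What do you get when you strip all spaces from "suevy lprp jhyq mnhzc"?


Input string: 'suevy lprp jhyq mnhzc'
Operation: remove all spaces
Words: 'suevy', 'lprp', 'jhyq', 'mnhzc'
Join without spaces: suevylprpjhyqmnhzc


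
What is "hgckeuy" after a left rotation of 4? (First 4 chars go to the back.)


Input: 'hgckeuy', shift = 4
Operation: split at index 4 and swap parts
Front part s[0:4] = 'hgck'
Back part s[4:] = 'euy'
Rotated = back + front = 'euy' + 'hgck'
Result: euyhgck


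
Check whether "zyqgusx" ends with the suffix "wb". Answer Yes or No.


Input string: 'zyqgusx'
Suffix to check: 'wb'
Last 2 characters of input: 'sx'
Match: False
Result: No


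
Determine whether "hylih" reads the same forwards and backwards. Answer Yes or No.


Input string: 'hylih'
Reversed: 'hilyh'
Compare pairs: s[0]='h' vs s[4]='h' (match), s[1]='y' vs s[3]='i' (mismatch)
Palindrome: No


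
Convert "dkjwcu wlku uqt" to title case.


Input string: 'dkjwcu wlku uqt'
Operation: capitalize first letter of each word
Word transformations: 'dkjwcu'->'Dkjwcu', 'wlku'->'Wlku', 'uqt'->'Uqt'
Result: Dkjwcu Wlku Uqt


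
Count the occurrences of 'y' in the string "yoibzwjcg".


Input string: 'yoibzwjcg'
Target character: 'y'
Scan each position: s[0]='y'
Matches found at indices: 0
Total: 1


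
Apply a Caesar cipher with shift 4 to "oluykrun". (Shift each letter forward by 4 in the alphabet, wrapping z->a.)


Input: 'oluykrun', shift = 4
Operation: for each letter, (position + 4) mod 26
Mapping: 'o'(14+4=18)->'s', 'l'(11+4=15)->'p', 'u'(20+4=24)->'y', 'y'(24+4=28, 28 mod 26=2)->'c', 'k'(10+4=14)->'o', 'r'(17+4=21)->'v', 'u'(20+4=24)->'y', 'n'(13+4=17)->'r'
Result: spycovyr


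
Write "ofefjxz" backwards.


Input string: 'ofefjxz'
Operation: reverse character order
Original order: 'o' -> 'f' -> 'e' -> 'f' -> 'j' -> 'x' -> 'z'
Reversed order: 'z' -> 'x' -> 'j' -> 'f' -> 'e' -> 'f' -> 'o'
Result: zxjfefo


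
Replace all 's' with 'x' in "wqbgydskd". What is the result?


Input string: 'wqbgydskd'
Operation: replace 's' with 'x'
Positions of 's': 6
After replacement: wqbgydxkd


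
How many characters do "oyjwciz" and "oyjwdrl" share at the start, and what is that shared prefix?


String 1: 'oyjwciz'
String 2: 'oyjwdrl'
Compare position by position:
pos 0: 'o' vs 'o' match
pos 1: 'y' vs 'y' match
pos 2: 'j' vs 'j' match
pos 3: 'w' vs 'w' match
pos 4: 'c' vs 'd' differ -> stop
Longest common prefix: "oyjw" (length 4)


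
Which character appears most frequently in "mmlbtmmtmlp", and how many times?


Input: 'mmlbtmmtmlp'
Operation: tally each character
Counts: 'b':1, 'l':2, 'm':5, 'p':1, 't':2
Maximum: 'm' appears 5 times


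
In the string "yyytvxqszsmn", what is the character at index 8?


Input string: 'yyytvxqszsmn'
Operation: get character at index 8
Index mapping: s[0]='y', s[1]='y', s[2]='y', s[3]='t', s[4]='v', s[5]='x', s[6]='q', s[7]='s', s[8]='z'
Result: 'z'


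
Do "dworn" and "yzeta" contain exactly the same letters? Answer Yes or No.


String 1: 'dworn' -> sorted: 'dnorw'
String 2: 'yzeta' -> sorted: 'aetyz'
Compare sorted forms: 'dnorw' != 'aetyz'
Anagram: No


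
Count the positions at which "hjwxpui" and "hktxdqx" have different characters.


String 1: 'hjwxpui'
String 2: 'hktxdqx'
Compare each position: pos 0: 'h'=='h', pos 1: 'j'!='k', pos 2: 'w'!='t', pos 3: 'x'=='x', pos 4: 'p'!='d', pos 5: 'u'!='q', pos 6: 'i'!='x'
Differing positions: 5
Hamming distance: 5


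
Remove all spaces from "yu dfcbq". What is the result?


Input string: 'yu dfcbq'
Operation: remove all spaces
Words: 'yu', 'dfcbq'
Join without spaces: yudfcbq


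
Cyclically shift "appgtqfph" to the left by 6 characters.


Input: 'appgtqfph', shift = 6
Operation: split at index 6 and swap parts
Front part s[0:6] = 'appgtq'
Back part s[6:] = 'fph'
Rotated = back + front = 'fph' + 'appgtq'
Result: fphappgtq


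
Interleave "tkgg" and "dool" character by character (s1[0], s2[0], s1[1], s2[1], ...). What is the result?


String 1: 'tkgg'
String 2: 'dool'
Operation: alternate characters
Pairs: 't'+'d', 'k'+'o', 'g'+'o', 'g'+'l'
Result: tdkogogl


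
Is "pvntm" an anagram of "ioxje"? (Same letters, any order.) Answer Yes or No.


String 1: 'ioxje' -> sorted: 'eijox'
String 2: 'pvntm' -> sorted: 'mnptv'
Compare sorted forms: 'eijox' != 'mnptv'
Anagram: No


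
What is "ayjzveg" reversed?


Input string: 'ayjzveg'
Operation: reverse character order
Original order: 'a' -> 'y' -> 'j' -> 'z' -> 'v' -> 'e' -> 'g'
Reversed order: 'g' -> 'e' -> 'v' -> 'z' -> 'j' -> 'y' -> 'a'
Result: gevzjya


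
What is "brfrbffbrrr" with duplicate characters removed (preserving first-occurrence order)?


Input: 'brfrbffbrrr'
Operation: keep first occurrence of each character
Scan: s[0]='b' new -> keep; s[1]='r' new -> keep; s[2]='f' new -> keep; s[3]='r' seen -> skip; s[4]='b' seen -> skip; s[5]='f' seen -> skip; s[6]='f' seen -> skip; s[7]='b' seen -> skip; s[8]='r' seen -> skip; s[9]='r' seen -> skip; s[10]='r' seen -> skip
Result: brf


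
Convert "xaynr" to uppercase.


Input string: 'xaynr'
Operation: convert each letter to uppercase
Mapping: 'x'->'X', 'a'->'A', 'y'->'Y', 'n'->'N', 'r'->'R'
Result: XAYNR


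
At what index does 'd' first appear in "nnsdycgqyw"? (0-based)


Input string: 'nnsdycgqyw'
Target: 'd'
Scanning left to right: s[0]='n', s[1]='n', s[2]='s', s[3]='d'
First match at index: 3


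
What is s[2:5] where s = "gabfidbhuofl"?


Input string: 'gabfidbhuofl'
Operation: slice [2:5]
Extract characters: s[2]='b', s[3]='f', s[4]='i'
Result: bfi


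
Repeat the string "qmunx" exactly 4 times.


Input string: 'qmunx'
Operation: repeat 4 times
Concatenation: 'qmunx' + 'qmunx' + 'qmunx' + 'qmunx'
Result: qmunxqmunxqmunxqmunx


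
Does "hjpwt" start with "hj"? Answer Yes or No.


Input string: 'hjpwt'
Prefix to check: 'hj'
First 2 characters of input: 'hj'
Match: True
Result: Yes


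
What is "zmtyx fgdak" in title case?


Input string: 'zmtyx fgdak'
Operation: capitalize first letter of each word
Word transformations: 'zmtyx'->'Zmtyx', 'fgdak'->'Fgdak'
Result: Zmtyx Fgdak


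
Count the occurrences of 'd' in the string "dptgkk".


Input string: 'dptgkk'
Target character: 'd'
Scan each position: s[0]='d'
Matches found at indices: 0
Total: 1


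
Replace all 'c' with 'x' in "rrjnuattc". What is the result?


Input string: 'rrjnuattc'
Operation: replace 'c' with 'x'
Positions of 'c': 8
After replacement: rrjnuattx


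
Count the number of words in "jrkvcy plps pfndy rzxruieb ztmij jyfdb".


Input string: 'jrkvcy plps pfndy rzxruieb ztmij jyfdb'
Operation: split by spaces
Words found: 'jrkvcy', 'plps', 'pfndy', 'rzxruieb', 'ztmij', 'jyfdb'
Word count: 6


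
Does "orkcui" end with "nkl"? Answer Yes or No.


Input string: 'orkcui'
Suffix to check: 'nkl'
Last 3 characters of input: 'cui'
Match: False
Result: No


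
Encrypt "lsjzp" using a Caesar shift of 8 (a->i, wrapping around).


Input: 'lsjzp', shift = 8
Operation: for each letter, (position + 8) mod 26
Mapping: 'l'(11+8=19)->'t', 's'(18+8=26, 26 mod 26=0)->'a', 'j'(9+8=17)->'r', 'z'(25+8=33, 33 mod 26=7)->'h', 'p'(15+8=23)->'x'
Result: tarhx


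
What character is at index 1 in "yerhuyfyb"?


Input string: 'yerhuyfyb'
Operation: get character at index 1
Index mapping: s[0]='y', s[1]='e'
Result: 'e'


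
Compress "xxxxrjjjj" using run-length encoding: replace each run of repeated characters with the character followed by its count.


Input: 'xxxxrjjjj'
Operation: identify consecutive runs
Runs: 'xxxx' -> x4, 'r' -> r1, 'jjjj' -> j4
Encoded: x4r1j4


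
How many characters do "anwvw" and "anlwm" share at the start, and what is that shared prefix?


String 1: 'anwvw'
String 2: 'anlwm'
Compare position by position:
pos 0: 'a' vs 'a' match
pos 1: 'n' vs 'n' match
pos 2: 'w' vs 'l' differ -> stop
Longest common prefix: "an" (length 2)


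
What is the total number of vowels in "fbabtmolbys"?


Input string: 'fbabtmolbys'
Operation: count vowels (a, e, i, o, u)
Scan: s[0]='f', s[1]='b', s[2]='a' (vowel), s[3]='b', s[4]='t', s[5]='m', s[6]='o' (vowel), s[7]='l', s[8]='b', s[9]='y', s[10]='s'
Vowels found: 2
Result: 2


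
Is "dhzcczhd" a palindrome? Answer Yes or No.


Input string: 'dhzcczhd'
Reversed: 'dhzcczhd'
Compare pairs: s[0]='d' vs s[7]='d' (match), s[1]='h' vs s[6]='h' (match), s[2]='z' vs s[5]='z' (match), s[3]='c' vs s[4]='c' (match)
Palindrome: Yes


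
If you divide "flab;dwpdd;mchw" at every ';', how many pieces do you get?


Input string: 'flab;dwpdd;mchw'
Delimiter: ';'
Split result: 'flab', 'dwpdd', 'mchw'
Number of parts: 3


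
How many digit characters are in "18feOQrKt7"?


Input string: '18feOQrKt7'
Operation: count digit characters (0-9)
Scan: '1'(digit), '8'(digit), 'f', 'e', 'O', 'Q', 'r', 'K', 't', '7'(digit)
Digits found: 3
Result: 3


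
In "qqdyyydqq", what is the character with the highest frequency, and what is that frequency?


Input: 'qqdyyydqq'
Operation: tally each character
Counts: 'd':2, 'q':4, 'y':3
Maximum: 'q' appears 4 times


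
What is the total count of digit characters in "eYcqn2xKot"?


Input string: 'eYcqn2xKot'
Operation: count digit characters (0-9)
Scan: 'e', 'Y', 'c', 'q', 'n', '2'(digit), 'x', 'K', 'o', 't'
Digits found: 1
Result: 1


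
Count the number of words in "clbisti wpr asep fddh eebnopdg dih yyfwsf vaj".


Input string: 'clbisti wpr asep fddh eebnopdg dih yyfwsf vaj'
Operation: split by spaces
Words found: 'clbisti', 'wpr', 'asep', 'fddh', 'eebnopdg', 'dih', 'yyfwsf', 'vaj'
Word count: 8


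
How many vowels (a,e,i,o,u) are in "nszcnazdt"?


Input string: 'nszcnazdt'
Operation: count vowels (a, e, i, o, u)
Scan: s[0]='n', s[1]='s', s[2]='z', s[3]='c', s[4]='n', s[5]='a' (vowel), s[6]='z', s[7]='d', s[8]='t'
Vowels found: 1
Result: 1


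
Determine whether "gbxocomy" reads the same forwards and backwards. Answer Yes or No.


Input string: 'gbxocomy'
Reversed: 'ymocoxbg'
Compare pairs: s[0]='g' vs s[7]='y' (mismatch), s[1]='b' vs s[6]='m' (mismatch), s[2]='x' vs s[5]='o' (mismatch), s[3]='o' vs s[4]='c' (mismatch)
Palindrome: No


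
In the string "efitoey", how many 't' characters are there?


Input string: 'efitoey'
Target character: 't'
Scan each position: s[3]='t'
Matches found at indices: 3
Total: 1


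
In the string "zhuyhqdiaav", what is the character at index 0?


Input string: 'zhuyhqdiaav'
Operation: get character at index 0
Index mapping: s[0]='z'
Result: 'z'


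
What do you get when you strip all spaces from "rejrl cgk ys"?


Input string: 'rejrl cgk ys'
Operation: remove all spaces
Words: 'rejrl', 'cgk', 'ys'
Join without spaces: rejrlcgkys


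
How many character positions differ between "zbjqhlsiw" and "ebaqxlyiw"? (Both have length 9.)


String 1: 'zbjqhlsiw'
String 2: 'ebaqxlyiw'
Compare each position: pos 0: 'z'!='e', pos 1: 'b'=='b', pos 2: 'j'!='a', pos 3: 'q'=='q', pos 4: 'h'!='x', pos 5: 'l'=='l', pos 6: 's'!='y', pos 7: 'i'=='i', pos 8: 'w'=='w'
Differing positions: 4
Hamming distance: 4


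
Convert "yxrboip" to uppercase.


Input string: 'yxrboip'
Operation: convert each letter to uppercase
Mapping: 'y'->'Y', 'x'->'X', 'r'->'R', 'b'->'B', 'o'->'O', 'i'->'I', 'p'->'P'
Result: YXRBOIP


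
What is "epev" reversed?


Input string: 'epev'
Operation: reverse character order
Original order: 'e' -> 'p' -> 'e' -> 'v'
Reversed order: 'v' -> 'e' -> 'p' -> 'e'
Result: vepe


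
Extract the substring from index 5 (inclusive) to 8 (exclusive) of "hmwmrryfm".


Input string: 'hmwmrryfm'
Operation: slice [5:8]
Extract characters: s[5]='r', s[6]='y', s[7]='f'
Result: ryf


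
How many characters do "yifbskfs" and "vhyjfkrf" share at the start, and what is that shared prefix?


String 1: 'yifbskfs'
String 2: 'vhyjfkrf'
Compare position by position:
pos 0: 'y' vs 'v' differ -> stop
Longest common prefix: "" (length 0)


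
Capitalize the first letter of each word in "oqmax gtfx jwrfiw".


Input string: 'oqmax gtfx jwrfiw'
Operation: capitalize first letter of each word
Word transformations: 'oqmax'->'Oqmax', 'gtfx'->'Gtfx', 'jwrfiw'->'Jwrfiw'
Result: Oqmax Gtfx Jwrfiw


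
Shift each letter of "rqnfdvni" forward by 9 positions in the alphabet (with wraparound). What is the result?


Input: 'rqnfdvni', shift = 9
Operation: for each letter, (position + 9) mod 26
Mapping: 'r'(17+9=26, 26 mod 26=0)->'a', 'q'(16+9=25)->'z', 'n'(13+9=22)->'w', 'f'(5+9=14)->'o', 'd'(3+9=12)->'m', 'v'(21+9=30, 30 mod 26=4)->'e', 'n'(13+9=22)->'w', 'i'(8+9=17)->'r'
Result: azwomewr


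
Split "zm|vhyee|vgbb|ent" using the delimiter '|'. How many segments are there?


Input string: 'zm|vhyee|vgbb|ent'
Delimiter: '|'
Split result: 'zm', 'vhyee', 'vgbb', 'ent'
Number of parts: 4


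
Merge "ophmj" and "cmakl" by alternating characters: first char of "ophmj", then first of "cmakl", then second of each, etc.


String 1: 'ophmj'
String 2: 'cmakl'
Operation: alternate characters
Pairs: 'o'+'c', 'p'+'m', 'h'+'a', 'm'+'k', 'j'+'l'
Result: ocpmhamkjl


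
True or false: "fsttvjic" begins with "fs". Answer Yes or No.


Input string: 'fsttvjic'
Prefix to check: 'fs'
First 2 characters of input: 'fs'
Match: True
Result: Yes


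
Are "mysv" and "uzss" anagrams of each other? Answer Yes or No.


String 1: 'mysv' -> sorted: 'msvy'
String 2: 'uzss' -> sorted: 'ssuz'
Compare sorted forms: 'msvy' != 'ssuz'
Anagram: No


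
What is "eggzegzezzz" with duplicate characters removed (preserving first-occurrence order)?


Input: 'eggzegzezzz'
Operation: keep first occurrence of each character
Scan: s[0]='e' new -> keep; s[1]='g' new -> keep; s[2]='g' seen -> skip; s[3]='z' new -> keep; s[4]='e' seen -> skip; s[5]='g' seen -> skip; s[6]='z' seen -> skip; s[7]='e' seen -> skip; s[8]='z' seen -> skip; s[9]='z' seen -> skip; s[10]='z' seen -> skip
Result: egz


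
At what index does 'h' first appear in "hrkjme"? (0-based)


Input string: 'hrkjme'
Target: 'h'
Scanning left to right: s[0]='h'
First match at index: 0


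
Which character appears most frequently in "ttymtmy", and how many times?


Input: 'ttymtmy'
Operation: tally each character
Counts: 'm':2, 't':3, 'y':2
Maximum: 't' appears 3 times


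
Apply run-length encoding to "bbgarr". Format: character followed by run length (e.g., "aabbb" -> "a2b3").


Input: 'bbgarr'
Operation: identify consecutive runs
Runs: 'bb' -> b2, 'g' -> g1, 'a' -> a1, 'rr' -> r2
Encoded: b2g1a1r2


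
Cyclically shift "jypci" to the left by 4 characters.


Input: 'jypci', shift = 4
Operation: split at index 4 and swap parts
Front part s[0:4] = 'jypc'
Back part s[4:] = 'i'
Rotated = back + front = 'i' + 'jypc'
Result: ijypc


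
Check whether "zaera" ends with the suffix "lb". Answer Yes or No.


Input string: 'zaera'
Suffix to check: 'lb'
Last 2 characters of input: 'ra'
Match: False
Result: No


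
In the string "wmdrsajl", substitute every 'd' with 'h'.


Input string: 'wmdrsajl'
Operation: replace 'd' with 'h'
Positions of 'd': 2
After replacement: wmhrsajl


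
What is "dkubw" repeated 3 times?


Input string: 'dkubw'
Operation: repeat 3 times
Concatenation: 'dkubw' + 'dkubw' + 'dkubw'
Result: dkubwdkubwdkubw


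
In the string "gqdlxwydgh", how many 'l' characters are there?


Input string: 'gqdlxwydgh'
Target character: 'l'
Scan each position: s[3]='l'
Matches found at indices: 3
Total: 1


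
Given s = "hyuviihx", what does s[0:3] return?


Input string: 'hyuviihx'
Operation: slice [0:3]
Extract characters: s[0]='h', s[1]='y', s[2]='u'
Result: hyu


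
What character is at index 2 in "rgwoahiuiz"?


Input string: 'rgwoahiuiz'
Operation: get character at index 2
Index mapping: s[0]='r', s[1]='g', s[2]='w'
Result: 'w'


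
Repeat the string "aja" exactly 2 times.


Input string: 'aja'
Operation: repeat 2 times
Concatenation: 'aja' + 'aja'
Result: ajaaja


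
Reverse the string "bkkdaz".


Input string: 'bkkdaz'
Operation: reverse character order
Original order: 'b' -> 'k' -> 'k' -> 'd' -> 'a' -> 'z'
Reversed order: 'z' -> 'a' -> 'd' -> 'k' -> 'k' -> 'b'
Result: zadkkb


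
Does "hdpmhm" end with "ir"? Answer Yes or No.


Input string: 'hdpmhm'
Suffix to check: 'ir'
Last 2 characters of input: 'hm'
Match: False
Result: No


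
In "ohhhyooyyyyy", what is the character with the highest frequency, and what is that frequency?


Input: 'ohhhyooyyyyy'
Operation: tally each character
Counts: 'h':3, 'o':3, 'y':6
Maximum: 'y' appears 6 times


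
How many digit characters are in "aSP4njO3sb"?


Input string: 'aSP4njO3sb'
Operation: count digit characters (0-9)
Scan: 'a', 'S', 'P', '4'(digit), 'n', 'j', 'O', '3'(digit), 's', 'b'
Digits found: 2
Result: 2


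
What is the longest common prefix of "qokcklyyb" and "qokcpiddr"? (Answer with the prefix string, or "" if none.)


String 1: 'qokcklyyb'
String 2: 'qokcpiddr'
Compare position by position:
pos 0: 'q' vs 'q' match
pos 1: 'o' vs 'o' match
pos 2: 'k' vs 'k' match
pos 3: 'c' vs 'c' match
pos 4: 'k' vs 'p' differ -> stop
Longest common prefix: "qokc" (length 4)


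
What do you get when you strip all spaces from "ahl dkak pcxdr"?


Input string: 'ahl dkak pcxdr'
Operation: remove all spaces
Words: 'ahl', 'dkak', 'pcxdr'
Join without spaces: ahldkakpcxdr


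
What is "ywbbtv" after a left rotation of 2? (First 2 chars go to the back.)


Input: 'ywbbtv', shift = 2
Operation: split at index 2 and swap parts
Front part s[0:2] = 'yw'
Back part s[2:] = 'bbtv'
Rotated = back + front = 'bbtv' + 'yw'
Result: bbtvyw


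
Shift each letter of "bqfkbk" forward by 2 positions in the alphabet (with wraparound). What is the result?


Input: 'bqfkbk', shift = 2
Operation: for each letter, (position + 2) mod 26
Mapping: 'b'(1+2=3)->'d', 'q'(16+2=18)->'s', 'f'(5+2=7)->'h', 'k'(10+2=12)->'m', 'b'(1+2=3)->'d', 'k'(10+2=12)->'m'
Result: dshmdm


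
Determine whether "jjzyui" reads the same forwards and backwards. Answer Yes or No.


Input string: 'jjzyui'
Reversed: 'iuyzjj'
Compare pairs: s[0]='j' vs s[5]='i' (mismatch), s[1]='j' vs s[4]='u' (mismatch), s[2]='z' vs s[3]='y' (mismatch)
Palindrome: No


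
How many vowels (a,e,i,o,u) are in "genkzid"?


Input string: 'genkzid'
Operation: count vowels (a, e, i, o, u)
Scan: s[0]='g', s[1]='e' (vowel), s[2]='n', s[3]='k', s[4]='z', s[5]='i' (vowel), s[6]='d'
Vowels found: 2
Result: 2


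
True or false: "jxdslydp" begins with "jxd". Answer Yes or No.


Input string: 'jxdslydp'
Prefix to check: 'jxd'
First 3 characters of input: 'jxd'
Match: True
Result: Yes


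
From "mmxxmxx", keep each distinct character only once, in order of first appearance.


Input: 'mmxxmxx'
Operation: keep first occurrence of each character
Scan: s[0]='m' new -> keep; s[1]='m' seen -> skip; s[2]='x' new -> keep; s[3]='x' seen -> skip; s[4]='m' seen -> skip; s[5]='x' seen -> skip; s[6]='x' seen -> skip
Result: mx


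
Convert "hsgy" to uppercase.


Input string: 'hsgy'
Operation: convert each letter to uppercase
Mapping: 'h'->'H', 's'->'S', 'g'->'G', 'y'->'Y'
Result: HSGY


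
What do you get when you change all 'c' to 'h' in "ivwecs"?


Input string: 'ivwecs'
Operation: replace 'c' with 'h'
Positions of 'c': 4
After replacement: ivwehs


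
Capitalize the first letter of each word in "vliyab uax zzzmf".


Input string: 'vliyab uax zzzmf'
Operation: capitalize first letter of each word
Word transformations: 'vliyab'->'Vliyab', 'uax'->'Uax', 'zzzmf'->'Zzzmf'
Result: Vliyab Uax Zzzmf


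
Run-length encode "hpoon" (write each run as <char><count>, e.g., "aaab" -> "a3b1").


Input: 'hpoon'
Operation: identify consecutive runs
Runs: 'h' -> h1, 'p' -> p1, 'oo' -> o2, 'n' -> n1
Encoded: h1p1o2n1


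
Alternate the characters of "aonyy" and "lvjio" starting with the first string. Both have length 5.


String 1: 'aonyy'
String 2: 'lvjio'
Operation: alternate characters
Pairs: 'a'+'l', 'o'+'v', 'n'+'j', 'y'+'i', 'y'+'o'
Result: alovnjyiyo


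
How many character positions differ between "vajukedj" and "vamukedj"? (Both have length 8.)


String 1: 'vajukedj'
String 2: 'vamukedj'
Compare each position: pos 0: 'v'=='v', pos 1: 'a'=='a', pos 2: 'j'!='m', pos 3: 'u'=='u', pos 4: 'k'=='k', pos 5: 'e'=='e', pos 6: 'd'=='d', pos 7: 'j'=='j'
Differing positions: 1
Hamming distance: 1


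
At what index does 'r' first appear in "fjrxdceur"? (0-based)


Input string: 'fjrxdceur'
Target: 'r'
Scanning left to right: s[0]='f', s[1]='j', s[2]='r'
First match at index: 2


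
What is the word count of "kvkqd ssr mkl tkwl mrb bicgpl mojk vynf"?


Input string: 'kvkqd ssr mkl tkwl mrb bicgpl mojk vynf'
Operation: split by spaces
Words found: 'kvkqd', 'ssr', 'mkl', 'tkwl', 'mrb', 'bicgpl', 'mojk', 'vynf'
Word count: 8


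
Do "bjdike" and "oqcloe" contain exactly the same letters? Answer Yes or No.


String 1: 'bjdike' -> sorted: 'bdeijk'
String 2: 'oqcloe' -> sorted: 'celooq'
Compare sorted forms: 'bdeijk' != 'celooq'
Anagram: No


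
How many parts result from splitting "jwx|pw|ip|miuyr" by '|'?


Input string: 'jwx|pw|ip|miuyr'
Delimiter: '|'
Split result: 'jwx', 'pw', 'ip', 'miuyr'
Number of parts: 4


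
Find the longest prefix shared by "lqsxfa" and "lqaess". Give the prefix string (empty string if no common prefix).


String 1: 'lqsxfa'
String 2: 'lqaess'
Compare position by position:
pos 0: 'l' vs 'l' match
pos 1: 'q' vs 'q' match
pos 2: 's' vs 'a' differ -> stop
Longest common prefix: "lq" (length 2)


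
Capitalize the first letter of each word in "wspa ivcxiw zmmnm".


Input string: 'wspa ivcxiw zmmnm'
Operation: capitalize first letter of each word
Word transformations: 'wspa'->'Wspa', 'ivcxiw'->'Ivcxiw', 'zmmnm'->'Zmmnm'
Result: Wspa Ivcxiw Zmmnm


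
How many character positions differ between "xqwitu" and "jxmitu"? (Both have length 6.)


String 1: 'xqwitu'
String 2: 'jxmitu'
Compare each position: pos 0: 'x'!='j', pos 1: 'q'!='x', pos 2: 'w'!='m', pos 3: 'i'=='i', pos 4: 't'=='t', pos 5: 'u'=='u'
Differing positions: 3
Hamming distance: 3


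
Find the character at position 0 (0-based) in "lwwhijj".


Input string: 'lwwhijj'
Operation: get character at index 0
Index mapping: s[0]='l'
Result: 'l'


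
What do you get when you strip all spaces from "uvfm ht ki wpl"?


Input string: 'uvfm ht ki wpl'
Operation: remove all spaces
Words: 'uvfm', 'ht', 'ki', 'wpl'
Join without spaces: uvfmhtkiwpl


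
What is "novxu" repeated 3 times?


Input string: 'novxu'
Operation: repeat 3 times
Concatenation: 'novxu' + 'novxu' + 'novxu'
Result: novxunovxunovxu


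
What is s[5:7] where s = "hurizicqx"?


Input string: 'hurizicqx'
Operation: slice [5:7]
Extract characters: s[5]='i', s[6]='c'
Result: ic


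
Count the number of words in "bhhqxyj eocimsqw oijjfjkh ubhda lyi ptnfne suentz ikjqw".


Input string: 'bhhqxyj eocimsqw oijjfjkh ubhda lyi ptnfne suentz ikjqw'
Operation: split by spaces
Words found: 'bhhqxyj', 'eocimsqw', 'oijjfjkh', 'ubhda', 'lyi', 'ptnfne', 'suentz', 'ikjqw'
Word count: 8


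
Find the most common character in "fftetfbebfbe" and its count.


Input: 'fftetfbebfbe'
Operation: tally each character
Counts: 'b':3, 'e':3, 'f':4, 't':2
Maximum: 'f' appears 4 times


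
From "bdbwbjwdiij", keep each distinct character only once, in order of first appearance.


Input: 'bdbwbjwdiij'
Operation: keep first occurrence of each character
Scan: s[0]='b' new -> keep; s[1]='d' new -> keep; s[2]='b' seen -> skip; s[3]='w' new -> keep; s[4]='b' seen -> skip; s[5]='j' new -> keep; s[6]='w' seen -> skip; s[7]='d' seen -> skip; s[8]='i' new -> keep; s[9]='i' seen -> skip; s[10]='j' seen -> skip
Result: bdwji


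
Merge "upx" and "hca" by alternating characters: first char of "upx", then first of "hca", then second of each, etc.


String 1: 'upx'
String 2: 'hca'
Operation: alternate characters
Pairs: 'u'+'h', 'p'+'c', 'x'+'a'
Result: uhpcxa


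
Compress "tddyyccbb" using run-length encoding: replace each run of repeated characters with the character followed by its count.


Input: 'tddyyccbb'
Operation: identify consecutive runs
Runs: 't' -> t1, 'dd' -> d2, 'yy' -> y2, 'cc' -> c2, 'bb' -> b2
Encoded: t1d2y2c2b2


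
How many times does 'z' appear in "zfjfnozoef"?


Input string: 'zfjfnozoef'
Target character: 'z'
Scan each position: s[0]='z', s[6]='z'
Matches found at indices: 0, 6
Total: 2


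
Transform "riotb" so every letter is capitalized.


Input string: 'riotb'
Operation: convert each letter to uppercase
Mapping: 'r'->'R', 'i'->'I', 'o'->'O', 't'->'T', 'b'->'B'
Result: RIOTB


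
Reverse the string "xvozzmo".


Input string: 'xvozzmo'
Operation: reverse character order
Original order: 'x' -> 'v' -> 'o' -> 'z' -> 'z' -> 'm' -> 'o'
Reversed order: 'o' -> 'm' -> 'z' -> 'z' -> 'o' -> 'v' -> 'x'
Result: omzzovx


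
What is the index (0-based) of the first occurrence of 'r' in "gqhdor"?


Input string: 'gqhdor'
Target: 'r'
Scanning left to right: s[0]='g', s[1]='q', s[2]='h', s[3]='d', s[4]='o', s[5]='r'
First match at index: 5


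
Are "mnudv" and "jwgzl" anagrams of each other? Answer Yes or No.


String 1: 'mnudv' -> sorted: 'dmnuv'
String 2: 'jwgzl' -> sorted: 'gjlwz'
Compare sorted forms: 'dmnuv' != 'gjlwz'
Anagram: No


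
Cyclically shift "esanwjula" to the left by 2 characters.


Input: 'esanwjula', shift = 2
Operation: split at index 2 and swap parts
Front part s[0:2] = 'es'
Back part s[2:] = 'anwjula'
Rotated = back + front = 'anwjula' + 'es'
Result: anwjulaes


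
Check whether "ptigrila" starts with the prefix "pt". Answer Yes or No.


Input string: 'ptigrila'
Prefix to check: 'pt'
First 2 characters of input: 'pt'
Match: True
Result: Yes


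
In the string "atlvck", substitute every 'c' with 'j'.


Input string: 'atlvck'
Operation: replace 'c' with 'j'
Positions of 'c': 4
After replacement: atlvjk


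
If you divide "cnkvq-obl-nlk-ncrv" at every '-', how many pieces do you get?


Input string: 'cnkvq-obl-nlk-ncrv'
Delimiter: '-'
Split result: 'cnkvq', 'obl', 'nlk', 'ncrv'
Number of parts: 4


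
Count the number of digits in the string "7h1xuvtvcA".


Input string: '7h1xuvtvcA'
Operation: count digit characters (0-9)
Scan: '7'(digit), 'h', '1'(digit), 'x', 'u', 'v', 't', 'v', 'c', 'A'
Digits found: 2
Result: 2


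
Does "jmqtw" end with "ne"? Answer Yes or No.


Input string: 'jmqtw'
Suffix to check: 'ne'
Last 2 characters of input: 'tw'
Match: False
Result: No


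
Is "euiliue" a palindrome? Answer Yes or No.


Input string: 'euiliue'
Reversed: 'euiliue'
Compare pairs: s[0]='e' vs s[6]='e' (match), s[1]='u' vs s[5]='u' (match), s[2]='i' vs s[4]='i' (match)
Palindrome: Yes


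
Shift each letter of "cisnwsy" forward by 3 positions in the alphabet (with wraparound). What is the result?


Input: 'cisnwsy', shift = 3
Operation: for each letter, (position + 3) mod 26
Mapping: 'c'(2+3=5)->'f', 'i'(8+3=11)->'l', 's'(18+3=21)->'v', 'n'(13+3=16)->'q', 'w'(22+3=25)->'z', 's'(18+3=21)->'v', 'y'(24+3=27, 27 mod 26=1)->'b'
Result: flvqzvb


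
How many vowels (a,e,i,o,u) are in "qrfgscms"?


Input string: 'qrfgscms'
Operation: count vowels (a, e, i, o, u)
Scan: s[0]='q', s[1]='r', s[2]='f', s[3]='g', s[4]='s', s[5]='c', s[6]='m', s[7]='s'
Vowels found: 0
Result: 0


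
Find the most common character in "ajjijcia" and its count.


Input: 'ajjijcia'
Operation: tally each character
Counts: 'a':2, 'c':1, 'i':2, 'j':3
Maximum: 'j' appears 3 times


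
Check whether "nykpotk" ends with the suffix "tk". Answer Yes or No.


Input string: 'nykpotk'
Suffix to check: 'tk'
Last 2 characters of input: 'tk'
Match: True
Result: Yes


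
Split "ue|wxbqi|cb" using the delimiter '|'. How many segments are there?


Input string: 'ue|wxbqi|cb'
Delimiter: '|'
Split result: 'ue', 'wxbqi', 'cb'
Number of parts: 3


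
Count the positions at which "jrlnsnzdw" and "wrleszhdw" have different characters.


String 1: 'jrlnsnzdw'
String 2: 'wrleszhdw'
Compare each position: pos 0: 'j'!='w', pos 1: 'r'=='r', pos 2: 'l'=='l', pos 3: 'n'!='e', pos 4: 's'=='s', pos 5: 'n'!='z', pos 6: 'z'!='h', pos 7: 'd'=='d', pos 8: 'w'=='w'
Differing positions: 4
Hamming distance: 4


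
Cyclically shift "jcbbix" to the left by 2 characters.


Input: 'jcbbix', shift = 2
Operation: split at index 2 and swap parts
Front part s[0:2] = 'jc'
Back part s[2:] = 'bbix'
Rotated = back + front = 'bbix' + 'jc'
Result: bbixjc


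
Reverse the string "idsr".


Input string: 'idsr'
Operation: reverse character order
Original order: 'i' -> 'd' -> 's' -> 'r'
Reversed order: 'r' -> 's' -> 'd' -> 'i'
Result: rsdi


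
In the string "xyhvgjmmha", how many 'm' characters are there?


Input string: 'xyhvgjmmha'
Target character: 'm'
Scan each position: s[6]='m', s[7]='m'
Matches found at indices: 6, 7
Total: 2


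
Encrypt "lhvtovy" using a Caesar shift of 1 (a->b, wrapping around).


Input: 'lhvtovy', shift = 1
Operation: for each letter, (position + 1) mod 26
Mapping: 'l'(11+1=12)->'m', 'h'(7+1=8)->'i', 'v'(21+1=22)->'w', 't'(19+1=20)->'u', 'o'(14+1=15)->'p', 'v'(21+1=22)->'w', 'y'(24+1=25)->'z'
Result: miwupwz


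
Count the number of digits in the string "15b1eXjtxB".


Input string: '15b1eXjtxB'
Operation: count digit characters (0-9)
Scan: '1'(digit), '5'(digit), 'b', '1'(digit), 'e', 'X', 'j', 't', 'x', 'B'
Digits found: 3
Result: 3


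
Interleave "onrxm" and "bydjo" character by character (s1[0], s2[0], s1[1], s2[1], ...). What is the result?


String 1: 'onrxm'
String 2: 'bydjo'
Operation: alternate characters
Pairs: 'o'+'b', 'n'+'y', 'r'+'d', 'x'+'j', 'm'+'o'
Result: obnyrdxjmo


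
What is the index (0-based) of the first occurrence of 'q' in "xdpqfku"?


Input string: 'xdpqfku'
Target: 'q'
Scanning left to right: s[0]='x', s[1]='d', s[2]='p', s[3]='q'
First match at index: 3


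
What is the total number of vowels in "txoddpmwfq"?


Input string: 'txoddpmwfq'
Operation: count vowels (a, e, i, o, u)
Scan: s[0]='t', s[1]='x', s[2]='o' (vowel), s[3]='d', s[4]='d', s[5]='p', s[6]='m', s[7]='w', s[8]='f', s[9]='q'
Vowels found: 1
Result: 1


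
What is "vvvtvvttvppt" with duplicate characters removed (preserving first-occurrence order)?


Input: 'vvvtvvttvppt'
Operation: keep first occurrence of each character
Scan: s[0]='v' new -> keep; s[1]='v' seen -> skip; s[2]='v' seen -> skip; s[3]='t' new -> keep; s[4]='v' seen -> skip; s[5]='v' seen -> skip; s[6]='t' seen -> skip; s[7]='t' seen -> skip; s[8]='v' seen -> skip; s[9]='p' new -> keep; s[10]='p' seen -> skip; s[11]='t' seen -> skip
Result: vtp


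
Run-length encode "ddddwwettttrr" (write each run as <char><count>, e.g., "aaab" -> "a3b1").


Input: 'ddddwwettttrr'
Operation: identify consecutive runs
Runs: 'dddd' -> d4, 'ww' -> w2, 'e' -> e1, 'tttt' -> t4, 'rr' -> r2
Encoded: d4w2e1t4r2


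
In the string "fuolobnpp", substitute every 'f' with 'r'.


Input string: 'fuolobnpp'
Operation: replace 'f' with 'r'
Positions of 'f': 0
After replacement: ruolobnpp


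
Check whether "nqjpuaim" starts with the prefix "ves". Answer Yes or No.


Input string: 'nqjpuaim'
Prefix to check: 'ves'
First 3 characters of input: 'nqj'
Match: False
Result: No


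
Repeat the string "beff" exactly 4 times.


Input string: 'beff'
Operation: repeat 4 times
Concatenation: 'beff' + 'beff' + 'beff' + 'beff'
Result: beffbeffbeffbeff


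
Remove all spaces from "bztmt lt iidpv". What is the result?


Input string: 'bztmt lt iidpv'
Operation: remove all spaces
Words: 'bztmt', 'lt', 'iidpv'
Join without spaces: bztmtltiidpv


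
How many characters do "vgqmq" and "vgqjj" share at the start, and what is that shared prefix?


String 1: 'vgqmq'
String 2: 'vgqjj'
Compare position by position:
pos 0: 'v' vs 'v' match
pos 1: 'g' vs 'g' match
pos 2: 'q' vs 'q' match
pos 3: 'm' vs 'j' differ -> stop
Longest common prefix: "vgq" (length 3)


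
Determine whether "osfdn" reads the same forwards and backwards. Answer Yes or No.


Input string: 'osfdn'
Reversed: 'ndfso'
Compare pairs: s[0]='o' vs s[4]='n' (mismatch), s[1]='s' vs s[3]='d' (mismatch)
Palindrome: No


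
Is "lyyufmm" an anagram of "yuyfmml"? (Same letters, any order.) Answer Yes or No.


String 1: 'yuyfmml' -> sorted: 'flmmuyy'
String 2: 'lyyufmm' -> sorted: 'flmmuyy'
Compare sorted forms: 'flmmuyy' == 'flmmuyy'
Anagram: Yes


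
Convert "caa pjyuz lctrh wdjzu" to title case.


Input string: 'caa pjyuz lctrh wdjzu'
Operation: capitalize first letter of each word
Word transformations: 'caa'->'Caa', 'pjyuz'->'Pjyuz', 'lctrh'->'Lctrh', 'wdjzu'->'Wdjzu'
Result: Caa Pjyuz Lctrh Wdjzu


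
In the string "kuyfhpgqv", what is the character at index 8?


Input string: 'kuyfhpgqv'
Operation: get character at index 8
Index mapping: s[0]='k', s[1]='u', s[2]='y', s[3]='f', s[4]='h', s[5]='p', s[6]='g', s[7]='q', s[8]='v'
Result: 'v'


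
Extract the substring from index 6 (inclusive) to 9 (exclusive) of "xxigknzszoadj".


Input string: 'xxigknzszoadj'
Operation: slice [6:9]
Extract characters: s[6]='z', s[7]='s', s[8]='z'
Result: zsz


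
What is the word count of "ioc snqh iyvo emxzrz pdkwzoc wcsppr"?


Input string: 'ioc snqh iyvo emxzrz pdkwzoc wcsppr'
Operation: split by spaces
Words found: 'ioc', 'snqh', 'iyvo', 'emxzrz', 'pdkwzoc', 'wcsppr'
Word count: 6


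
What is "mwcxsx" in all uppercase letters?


Input string: 'mwcxsx'
Operation: convert each letter to uppercase
Mapping: 'm'->'M', 'w'->'W', 'c'->'C', 'x'->'X', 's'->'S', 'x'->'X'
Result: MWCXSX


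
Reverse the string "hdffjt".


Input string: 'hdffjt'
Operation: reverse character order
Original order: 'h' -> 'd' -> 'f' -> 'f' -> 'j' -> 't'
Reversed order: 't' -> 'j' -> 'f' -> 'f' -> 'd' -> 'h'
Result: tjffdh


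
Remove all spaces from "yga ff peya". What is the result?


Input string: 'yga ff peya'
Operation: remove all spaces
Words: 'yga', 'ff', 'peya'
Join without spaces: ygaffpeya


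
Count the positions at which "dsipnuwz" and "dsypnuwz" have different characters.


String 1: 'dsipnuwz'
String 2: 'dsypnuwz'
Compare each position: pos 0: 'd'=='d', pos 1: 's'=='s', pos 2: 'i'!='y', pos 3: 'p'=='p', pos 4: 'n'=='n', pos 5: 'u'=='u', pos 6: 'w'=='w', pos 7: 'z'=='z'
Differing positions: 1
Hamming distance: 1


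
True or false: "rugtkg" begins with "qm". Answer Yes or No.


Input string: 'rugtkg'
Prefix to check: 'qm'
First 2 characters of input: 'ru'
Match: False
Result: No


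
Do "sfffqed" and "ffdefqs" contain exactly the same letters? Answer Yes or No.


String 1: 'sfffqed' -> sorted: 'defffqs'
String 2: 'ffdefqs' -> sorted: 'defffqs'
Compare sorted forms: 'defffqs' == 'defffqs'
Anagram: Yes


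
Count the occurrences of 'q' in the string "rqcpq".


Input string: 'rqcpq'
Target character: 'q'
Scan each position: s[1]='q', s[4]='q'
Matches found at indices: 1, 4
Total: 2


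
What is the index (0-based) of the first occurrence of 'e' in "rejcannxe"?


Input string: 'rejcannxe'
Target: 'e'
Scanning left to right: s[0]='r', s[1]='e'
First match at index: 1


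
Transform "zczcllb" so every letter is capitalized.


Input string: 'zczcllb'
Operation: convert each letter to uppercase
Mapping: 'z'->'Z', 'c'->'C', 'z'->'Z', 'c'->'C', 'l'->'L', 'l'->'L', 'b'->'B'
Result: ZCZCLLB


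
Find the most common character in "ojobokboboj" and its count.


Input: 'ojobokboboj'
Operation: tally each character
Counts: 'b':3, 'j':2, 'k':1, 'o':5
Maximum: 'o' appears 5 times


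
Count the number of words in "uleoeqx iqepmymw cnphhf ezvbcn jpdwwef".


Input string: 'uleoeqx iqepmymw cnphhf ezvbcn jpdwwef'
Operation: split by spaces
Words found: 'uleoeqx', 'iqepmymw', 'cnphhf', 'ezvbcn', 'jpdwwef'
Word count: 5


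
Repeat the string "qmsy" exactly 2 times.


Input string: 'qmsy'
Operation: repeat 2 times
Concatenation: 'qmsy' + 'qmsy'
Result: qmsyqmsy


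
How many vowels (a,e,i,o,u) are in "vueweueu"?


Input string: 'vueweueu'
Operation: count vowels (a, e, i, o, u)
Scan: s[0]='v', s[1]='u' (vowel), s[2]='e' (vowel), s[3]='w', s[4]='e' (vowel), s[5]='u' (vowel), s[6]='e' (vowel), s[7]='u' (vowel)
Vowels found: 6
Result: 6


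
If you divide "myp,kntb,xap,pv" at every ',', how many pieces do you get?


Input string: 'myp,kntb,xap,pv'
Delimiter: ','
Split result: 'myp', 'kntb', 'xap', 'pv'
Number of parts: 4


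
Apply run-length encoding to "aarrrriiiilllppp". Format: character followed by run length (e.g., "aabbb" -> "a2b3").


Input: 'aarrrriiiilllppp'
Operation: identify consecutive runs
Runs: 'aa' -> a2, 'rrrr' -> r4, 'iiii' -> i4, 'lll' -> l3, 'ppp' -> p3
Encoded: a2r4i4l3p3


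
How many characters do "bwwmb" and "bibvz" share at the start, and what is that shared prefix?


String 1: 'bwwmb'
String 2: 'bibvz'
Compare position by position:
pos 0: 'b' vs 'b' match
pos 1: 'w' vs 'i' differ -> stop
Longest common prefix: "b" (length 1)


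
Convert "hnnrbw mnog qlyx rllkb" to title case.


Input string: 'hnnrbw mnog qlyx rllkb'
Operation: capitalize first letter of each word
Word transformations: 'hnnrbw'->'Hnnrbw', 'mnog'->'Mnog', 'qlyx'->'Qlyx', 'rllkb'->'Rllkb'
Result: Hnnrbw Mnog Qlyx Rllkb


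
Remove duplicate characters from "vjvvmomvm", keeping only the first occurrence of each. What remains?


Input: 'vjvvmomvm'
Operation: keep first occurrence of each character
Scan: s[0]='v' new -> keep; s[1]='j' new -> keep; s[2]='v' seen -> skip; s[3]='v' seen -> skip; s[4]='m' new -> keep; s[5]='o' new -> keep; s[6]='m' seen -> skip; s[7]='v' seen -> skip; s[8]='m' seen -> skip
Result: vjmo


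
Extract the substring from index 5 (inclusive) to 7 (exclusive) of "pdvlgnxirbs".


Input string: 'pdvlgnxirbs'
Operation: slice [5:7]
Extract characters: s[5]='n', s[6]='x'
Result: nx


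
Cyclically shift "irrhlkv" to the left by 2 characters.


Input: 'irrhlkv', shift = 2
Operation: split at index 2 and swap parts
Front part s[0:2] = 'ir'
Back part s[2:] = 'rhlkv'
Rotated = back + front = 'rhlkv' + 'ir'
Result: rhlkvir


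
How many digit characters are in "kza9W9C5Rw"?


Input string: 'kza9W9C5Rw'
Operation: count digit characters (0-9)
Scan: 'k', 'z', 'a', '9'(digit), 'W', '9'(digit), 'C', '5'(digit), 'R', 'w'
Digits found: 3
Result: 3


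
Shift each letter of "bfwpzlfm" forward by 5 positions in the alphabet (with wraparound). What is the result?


Input: 'bfwpzlfm', shift = 5
Operation: for each letter, (position + 5) mod 26
Mapping: 'b'(1+5=6)->'g', 'f'(5+5=10)->'k', 'w'(22+5=27, 27 mod 26=1)->'b', 'p'(15+5=20)->'u', 'z'(25+5=30, 30 mod 26=4)->'e', 'l'(11+5=16)->'q', 'f'(5+5=10)->'k', 'm'(12+5=17)->'r'
Result: gkbueqkr


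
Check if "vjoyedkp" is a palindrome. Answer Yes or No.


Input string: 'vjoyedkp'
Reversed: 'pkdeyojv'
Compare pairs: s[0]='v' vs s[7]='p' (mismatch), s[1]='j' vs s[6]='k' (mismatch), s[2]='o' vs s[5]='d' (mismatch), s[3]='y' vs s[4]='e' (mismatch)
Palindrome: No
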